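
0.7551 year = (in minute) 3.969e+05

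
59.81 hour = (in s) 2.153e+05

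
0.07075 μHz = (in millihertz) 7.075e-05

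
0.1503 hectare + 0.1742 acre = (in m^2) 2208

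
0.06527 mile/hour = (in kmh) 0.105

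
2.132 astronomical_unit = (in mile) 1.982e+08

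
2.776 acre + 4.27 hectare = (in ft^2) 5.805e+05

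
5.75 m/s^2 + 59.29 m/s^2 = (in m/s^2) 65.04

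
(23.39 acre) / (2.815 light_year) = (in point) 1.007e-08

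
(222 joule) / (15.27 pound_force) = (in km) 0.003268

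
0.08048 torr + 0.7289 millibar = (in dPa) 836.2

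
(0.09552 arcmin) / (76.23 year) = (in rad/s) 1.156e-14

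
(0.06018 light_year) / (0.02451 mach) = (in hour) 1.895e+10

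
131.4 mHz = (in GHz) 1.314e-10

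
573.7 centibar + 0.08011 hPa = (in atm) 5.662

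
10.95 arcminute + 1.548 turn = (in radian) 9.73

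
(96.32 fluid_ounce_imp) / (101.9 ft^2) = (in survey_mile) 1.796e-07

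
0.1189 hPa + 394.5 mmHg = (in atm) 0.5192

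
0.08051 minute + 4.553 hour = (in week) 0.02711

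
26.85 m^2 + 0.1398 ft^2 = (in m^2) 26.86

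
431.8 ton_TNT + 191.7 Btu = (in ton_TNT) 431.8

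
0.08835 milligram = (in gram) 8.835e-05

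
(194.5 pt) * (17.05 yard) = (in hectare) 0.000107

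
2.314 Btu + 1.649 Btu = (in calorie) 999.3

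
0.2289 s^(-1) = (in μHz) 2.289e+05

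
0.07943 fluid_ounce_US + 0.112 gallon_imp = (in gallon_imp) 0.1125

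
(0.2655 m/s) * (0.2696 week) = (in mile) 26.9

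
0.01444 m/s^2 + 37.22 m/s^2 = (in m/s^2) 37.23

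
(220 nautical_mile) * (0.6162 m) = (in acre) 62.04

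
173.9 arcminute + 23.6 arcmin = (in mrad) 57.45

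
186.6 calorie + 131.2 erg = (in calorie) 186.6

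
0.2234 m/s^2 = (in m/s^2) 0.2234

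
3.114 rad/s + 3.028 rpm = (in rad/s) 3.431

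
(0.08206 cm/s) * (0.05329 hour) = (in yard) 0.1722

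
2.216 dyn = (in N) 2.216e-05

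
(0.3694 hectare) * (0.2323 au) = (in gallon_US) 3.391e+16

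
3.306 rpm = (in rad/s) 0.3462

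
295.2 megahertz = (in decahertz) 2.952e+07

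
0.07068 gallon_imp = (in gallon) 0.08488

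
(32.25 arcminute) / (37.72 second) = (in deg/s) 0.01425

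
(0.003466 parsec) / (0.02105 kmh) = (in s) 1.829e+16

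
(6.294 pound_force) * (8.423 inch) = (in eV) 3.739e+19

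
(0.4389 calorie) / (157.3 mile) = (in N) 7.254e-06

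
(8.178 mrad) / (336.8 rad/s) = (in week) 4.015e-11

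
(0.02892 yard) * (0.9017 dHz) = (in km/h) 0.008584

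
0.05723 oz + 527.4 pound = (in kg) 239.2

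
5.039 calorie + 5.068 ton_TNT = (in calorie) 5.068e+09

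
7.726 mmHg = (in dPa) 1.03e+04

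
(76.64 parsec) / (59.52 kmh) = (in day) 1.656e+12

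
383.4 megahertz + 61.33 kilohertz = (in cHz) 3.835e+10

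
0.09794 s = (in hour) 2.721e-05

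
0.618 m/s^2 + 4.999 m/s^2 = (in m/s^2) 5.617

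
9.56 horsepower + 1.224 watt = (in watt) 7130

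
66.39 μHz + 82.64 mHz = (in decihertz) 0.8271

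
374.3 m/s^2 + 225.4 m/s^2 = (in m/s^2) 599.7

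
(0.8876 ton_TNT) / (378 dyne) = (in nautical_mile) 5.305e+08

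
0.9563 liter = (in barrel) 0.006015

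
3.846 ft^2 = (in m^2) 0.3573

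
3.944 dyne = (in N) 3.944e-05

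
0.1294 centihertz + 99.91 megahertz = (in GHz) 0.09991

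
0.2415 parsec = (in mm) 7.452e+18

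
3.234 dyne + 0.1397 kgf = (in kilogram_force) 0.1397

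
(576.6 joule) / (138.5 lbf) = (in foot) 3.071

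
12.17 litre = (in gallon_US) 3.215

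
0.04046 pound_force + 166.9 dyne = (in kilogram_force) 0.01852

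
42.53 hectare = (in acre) 105.1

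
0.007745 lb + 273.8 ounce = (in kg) 7.766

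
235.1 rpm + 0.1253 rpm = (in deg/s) 1411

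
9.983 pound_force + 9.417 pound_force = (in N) 86.3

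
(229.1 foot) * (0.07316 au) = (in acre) 1.889e+08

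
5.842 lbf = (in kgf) 2.65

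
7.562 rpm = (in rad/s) 0.7919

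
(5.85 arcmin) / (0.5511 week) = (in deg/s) 2.925e-07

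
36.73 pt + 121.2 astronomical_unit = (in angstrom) 1.813e+23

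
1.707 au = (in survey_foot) 8.378e+11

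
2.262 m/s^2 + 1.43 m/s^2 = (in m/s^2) 3.692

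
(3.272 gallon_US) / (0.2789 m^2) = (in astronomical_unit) 2.969e-13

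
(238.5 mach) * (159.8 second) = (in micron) 1.298e+13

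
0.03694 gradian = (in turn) 9.235e-05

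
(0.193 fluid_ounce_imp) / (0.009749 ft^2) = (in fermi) 6.055e+12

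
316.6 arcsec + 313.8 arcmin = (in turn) 0.01477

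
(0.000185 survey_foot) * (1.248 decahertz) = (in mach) 2.067e-06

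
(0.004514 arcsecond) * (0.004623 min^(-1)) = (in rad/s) 1.686e-12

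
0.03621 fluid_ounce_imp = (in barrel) 6.471e-06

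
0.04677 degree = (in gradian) 0.05197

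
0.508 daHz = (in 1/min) 304.8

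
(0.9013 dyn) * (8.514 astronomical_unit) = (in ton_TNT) 0.002744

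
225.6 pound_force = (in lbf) 225.6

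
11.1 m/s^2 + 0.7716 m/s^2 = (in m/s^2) 11.87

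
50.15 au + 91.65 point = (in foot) 2.461e+13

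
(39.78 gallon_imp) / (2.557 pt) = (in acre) 0.04954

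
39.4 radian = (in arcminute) 1.354e+05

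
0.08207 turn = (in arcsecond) 1.064e+05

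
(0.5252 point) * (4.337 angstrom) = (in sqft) 8.649e-13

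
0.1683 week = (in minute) 1696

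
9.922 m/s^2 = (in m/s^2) 9.922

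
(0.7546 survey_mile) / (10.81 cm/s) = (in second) 1.123e+04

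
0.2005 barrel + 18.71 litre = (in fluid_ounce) 1711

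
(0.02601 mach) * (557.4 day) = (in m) 4.265e+08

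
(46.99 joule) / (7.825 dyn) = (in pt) 1.702e+09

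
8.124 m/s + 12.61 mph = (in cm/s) 1376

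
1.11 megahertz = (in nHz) 1.11e+15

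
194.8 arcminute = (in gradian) 3.607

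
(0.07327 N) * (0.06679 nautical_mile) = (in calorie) 2.166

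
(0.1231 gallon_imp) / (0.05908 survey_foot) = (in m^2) 0.03108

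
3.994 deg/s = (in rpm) 0.6657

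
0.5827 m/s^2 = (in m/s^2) 0.5827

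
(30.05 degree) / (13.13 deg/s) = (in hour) 0.0006357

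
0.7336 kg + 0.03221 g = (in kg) 0.7336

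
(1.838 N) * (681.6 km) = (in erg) 1.253e+13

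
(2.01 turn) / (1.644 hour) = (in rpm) 0.02038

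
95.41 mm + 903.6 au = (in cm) 1.352e+16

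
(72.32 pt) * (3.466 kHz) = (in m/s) 88.43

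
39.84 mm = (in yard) 0.04357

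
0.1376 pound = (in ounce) 2.202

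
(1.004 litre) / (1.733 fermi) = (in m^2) 5.793e+11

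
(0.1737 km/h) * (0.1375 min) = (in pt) 1128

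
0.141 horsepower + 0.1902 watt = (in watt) 105.3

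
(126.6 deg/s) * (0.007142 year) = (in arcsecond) 1.027e+11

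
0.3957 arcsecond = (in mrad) 0.001918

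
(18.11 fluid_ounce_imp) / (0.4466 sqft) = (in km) 1.24e-05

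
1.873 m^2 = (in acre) 0.0004628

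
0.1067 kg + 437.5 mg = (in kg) 0.1071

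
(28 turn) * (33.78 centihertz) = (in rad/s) 59.43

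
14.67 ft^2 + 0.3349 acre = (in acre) 0.3352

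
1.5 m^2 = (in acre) 0.0003707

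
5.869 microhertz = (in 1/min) 0.0003521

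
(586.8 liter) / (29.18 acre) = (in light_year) 5.252e-22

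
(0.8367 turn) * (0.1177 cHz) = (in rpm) 0.05909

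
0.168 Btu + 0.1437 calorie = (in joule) 177.9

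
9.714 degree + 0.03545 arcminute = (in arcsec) 3.497e+04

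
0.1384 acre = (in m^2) 560.1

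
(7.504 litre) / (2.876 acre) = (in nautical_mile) 3.481e-10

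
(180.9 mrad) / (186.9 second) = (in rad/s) 0.0009679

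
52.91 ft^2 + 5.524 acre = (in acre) 5.525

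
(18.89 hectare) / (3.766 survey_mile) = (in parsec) 1.01e-15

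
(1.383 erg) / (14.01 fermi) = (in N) 9.872e+06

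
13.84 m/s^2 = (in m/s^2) 13.84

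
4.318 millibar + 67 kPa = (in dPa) 6.743e+05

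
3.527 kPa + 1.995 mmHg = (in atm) 0.03743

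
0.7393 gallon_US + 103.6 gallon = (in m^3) 0.395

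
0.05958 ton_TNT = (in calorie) 5.958e+07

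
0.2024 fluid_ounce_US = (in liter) 0.005986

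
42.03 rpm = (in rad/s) 4.401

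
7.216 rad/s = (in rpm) 68.91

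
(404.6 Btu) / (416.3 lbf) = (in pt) 6.534e+05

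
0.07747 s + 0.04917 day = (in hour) 1.18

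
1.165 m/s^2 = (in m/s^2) 1.165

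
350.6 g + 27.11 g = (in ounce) 13.32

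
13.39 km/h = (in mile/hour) 8.32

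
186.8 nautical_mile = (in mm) 3.46e+08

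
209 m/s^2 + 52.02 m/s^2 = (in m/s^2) 261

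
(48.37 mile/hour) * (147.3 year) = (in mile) 6.241e+07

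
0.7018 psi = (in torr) 36.29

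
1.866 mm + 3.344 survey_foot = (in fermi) 1.021e+15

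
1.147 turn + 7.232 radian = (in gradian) 919.2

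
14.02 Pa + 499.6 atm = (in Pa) 5.062e+07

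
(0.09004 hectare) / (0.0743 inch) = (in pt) 1.352e+09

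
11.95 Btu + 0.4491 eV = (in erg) 1.261e+11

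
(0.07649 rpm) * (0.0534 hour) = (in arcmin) 5294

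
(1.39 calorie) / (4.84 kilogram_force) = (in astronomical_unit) 8.191e-13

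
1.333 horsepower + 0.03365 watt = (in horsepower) 1.333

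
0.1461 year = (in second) 4.607e+06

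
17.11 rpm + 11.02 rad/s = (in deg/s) 734.1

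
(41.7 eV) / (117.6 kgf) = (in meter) 5.793e-21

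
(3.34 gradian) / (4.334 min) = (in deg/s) 0.01156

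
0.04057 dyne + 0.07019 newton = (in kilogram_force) 0.007157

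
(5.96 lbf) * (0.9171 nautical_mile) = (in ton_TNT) 1.076e-05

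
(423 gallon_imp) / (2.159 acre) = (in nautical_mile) 1.188e-07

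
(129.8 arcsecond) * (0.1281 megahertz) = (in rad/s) 80.61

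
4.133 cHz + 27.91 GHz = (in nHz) 2.791e+19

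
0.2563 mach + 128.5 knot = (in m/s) 153.4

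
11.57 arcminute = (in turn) 0.0005356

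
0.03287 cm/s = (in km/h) 0.001183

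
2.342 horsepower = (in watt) 1746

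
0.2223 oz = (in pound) 0.01389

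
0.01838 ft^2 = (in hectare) 1.708e-07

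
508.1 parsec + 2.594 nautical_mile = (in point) 4.444e+22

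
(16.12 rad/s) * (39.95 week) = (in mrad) 3.895e+11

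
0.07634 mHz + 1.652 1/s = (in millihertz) 1652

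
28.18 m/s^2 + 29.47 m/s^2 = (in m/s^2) 57.65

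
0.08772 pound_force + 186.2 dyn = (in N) 0.3921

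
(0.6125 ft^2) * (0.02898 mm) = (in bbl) 1.037e-05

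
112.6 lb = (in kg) 51.07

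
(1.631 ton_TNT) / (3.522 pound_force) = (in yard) 4.764e+08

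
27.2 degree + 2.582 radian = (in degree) 175.1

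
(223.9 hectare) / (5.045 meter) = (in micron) 4.438e+11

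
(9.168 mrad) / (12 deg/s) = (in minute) 0.0007296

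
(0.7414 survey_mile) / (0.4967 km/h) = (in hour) 2.402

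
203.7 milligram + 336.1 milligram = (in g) 0.5398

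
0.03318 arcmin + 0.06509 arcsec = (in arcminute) 0.03426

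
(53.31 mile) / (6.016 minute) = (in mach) 0.698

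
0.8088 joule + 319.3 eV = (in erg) 8.088e+06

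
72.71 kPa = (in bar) 0.7271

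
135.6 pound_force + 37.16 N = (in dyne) 6.403e+07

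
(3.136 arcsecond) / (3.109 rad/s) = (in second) 4.89e-06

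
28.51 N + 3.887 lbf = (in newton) 45.8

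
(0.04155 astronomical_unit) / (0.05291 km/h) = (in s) 4.229e+11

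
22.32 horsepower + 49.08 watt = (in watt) 1.669e+04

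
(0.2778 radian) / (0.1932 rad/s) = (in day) 1.664e-05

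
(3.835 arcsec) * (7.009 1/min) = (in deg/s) 0.0001244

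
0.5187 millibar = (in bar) 0.0005187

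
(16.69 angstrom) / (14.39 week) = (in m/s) 1.918e-16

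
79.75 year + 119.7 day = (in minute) 4.209e+07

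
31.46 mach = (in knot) 2.082e+04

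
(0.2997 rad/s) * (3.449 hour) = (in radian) 3721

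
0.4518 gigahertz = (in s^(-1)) 4.518e+08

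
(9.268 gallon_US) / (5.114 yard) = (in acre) 1.854e-06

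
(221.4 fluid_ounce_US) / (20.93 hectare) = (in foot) 1.026e-07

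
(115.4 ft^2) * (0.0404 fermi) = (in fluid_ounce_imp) 1.524e-11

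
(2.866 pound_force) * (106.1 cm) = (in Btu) 0.01282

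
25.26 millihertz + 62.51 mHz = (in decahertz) 0.008777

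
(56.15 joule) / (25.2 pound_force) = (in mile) 0.0003113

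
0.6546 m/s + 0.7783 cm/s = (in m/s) 0.6624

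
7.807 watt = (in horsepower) 0.01047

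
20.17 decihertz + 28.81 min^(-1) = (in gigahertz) 2.497e-09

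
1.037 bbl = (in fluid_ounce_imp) 5803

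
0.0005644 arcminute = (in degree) 9.407e-06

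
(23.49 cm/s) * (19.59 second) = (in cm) 460.2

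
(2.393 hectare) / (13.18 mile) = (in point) 3198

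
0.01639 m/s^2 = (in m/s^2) 0.01639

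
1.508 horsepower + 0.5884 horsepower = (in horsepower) 2.096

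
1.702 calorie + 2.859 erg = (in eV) 4.445e+19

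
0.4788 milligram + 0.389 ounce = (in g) 11.03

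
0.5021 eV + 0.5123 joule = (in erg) 5.123e+06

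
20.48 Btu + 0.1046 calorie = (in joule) 2.161e+04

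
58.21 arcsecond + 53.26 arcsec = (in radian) 0.0005404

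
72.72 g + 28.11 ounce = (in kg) 0.8696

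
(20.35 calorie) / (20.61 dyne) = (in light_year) 4.367e-11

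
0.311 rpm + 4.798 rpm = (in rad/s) 0.535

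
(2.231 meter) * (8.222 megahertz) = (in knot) 3.566e+07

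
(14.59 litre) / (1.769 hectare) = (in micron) 0.8248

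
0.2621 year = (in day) 95.67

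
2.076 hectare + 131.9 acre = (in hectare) 55.45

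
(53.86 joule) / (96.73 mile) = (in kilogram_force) 3.528e-05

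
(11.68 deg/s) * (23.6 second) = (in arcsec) 9.923e+05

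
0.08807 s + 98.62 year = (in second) 3.11e+09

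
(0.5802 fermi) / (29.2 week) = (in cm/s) 3.285e-21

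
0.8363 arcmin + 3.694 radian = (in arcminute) 1.27e+04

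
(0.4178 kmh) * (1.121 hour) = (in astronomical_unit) 3.131e-09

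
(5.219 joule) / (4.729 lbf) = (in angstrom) 2.481e+09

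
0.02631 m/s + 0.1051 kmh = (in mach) 0.000163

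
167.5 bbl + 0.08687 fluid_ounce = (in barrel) 167.5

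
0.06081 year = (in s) 1.918e+06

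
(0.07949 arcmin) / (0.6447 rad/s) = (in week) 5.93e-11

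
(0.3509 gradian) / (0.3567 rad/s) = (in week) 2.555e-08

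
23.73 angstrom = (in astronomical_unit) 1.586e-20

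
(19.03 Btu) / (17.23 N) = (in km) 1.165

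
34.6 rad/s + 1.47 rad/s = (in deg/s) 2067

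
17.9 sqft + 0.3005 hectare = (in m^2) 3007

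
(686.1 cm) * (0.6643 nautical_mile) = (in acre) 2.086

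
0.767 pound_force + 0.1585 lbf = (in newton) 4.117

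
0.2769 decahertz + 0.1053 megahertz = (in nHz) 1.053e+14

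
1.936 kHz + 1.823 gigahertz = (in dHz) 1.823e+10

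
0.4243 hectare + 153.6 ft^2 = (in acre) 1.052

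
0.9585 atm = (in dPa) 9.712e+05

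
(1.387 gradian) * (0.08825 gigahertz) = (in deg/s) 1.102e+08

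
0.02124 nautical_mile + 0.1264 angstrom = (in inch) 1549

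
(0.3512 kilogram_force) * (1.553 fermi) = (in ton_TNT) 1.278e-24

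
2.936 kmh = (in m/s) 0.8156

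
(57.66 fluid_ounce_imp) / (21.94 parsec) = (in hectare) 2.42e-25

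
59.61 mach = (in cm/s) 2.03e+06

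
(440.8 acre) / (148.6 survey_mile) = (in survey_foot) 24.47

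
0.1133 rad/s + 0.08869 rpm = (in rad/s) 0.1226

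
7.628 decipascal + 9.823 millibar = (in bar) 0.009831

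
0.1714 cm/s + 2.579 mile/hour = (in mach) 0.003391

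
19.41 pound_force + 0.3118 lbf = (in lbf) 19.72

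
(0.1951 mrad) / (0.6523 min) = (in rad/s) 4.985e-06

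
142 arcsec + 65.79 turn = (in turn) 65.79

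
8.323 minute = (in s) 499.4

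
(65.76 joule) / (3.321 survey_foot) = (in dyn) 6.496e+06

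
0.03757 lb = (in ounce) 0.6011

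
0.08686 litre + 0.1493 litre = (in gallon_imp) 0.05195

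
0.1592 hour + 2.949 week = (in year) 0.05657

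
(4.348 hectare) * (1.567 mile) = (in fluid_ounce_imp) 3.859e+12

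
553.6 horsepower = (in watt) 4.128e+05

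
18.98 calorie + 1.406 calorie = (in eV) 5.324e+20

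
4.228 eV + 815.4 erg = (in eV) 5.089e+14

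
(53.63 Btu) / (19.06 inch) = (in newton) 1.169e+05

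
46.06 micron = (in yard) 5.037e-05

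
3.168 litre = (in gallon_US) 0.8369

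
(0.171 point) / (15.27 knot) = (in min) 1.28e-07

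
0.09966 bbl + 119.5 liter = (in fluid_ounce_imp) 4763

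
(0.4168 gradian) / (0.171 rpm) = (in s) 0.3656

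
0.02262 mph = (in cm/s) 1.011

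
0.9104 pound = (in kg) 0.413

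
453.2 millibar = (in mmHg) 339.9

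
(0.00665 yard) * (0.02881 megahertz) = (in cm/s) 1.752e+04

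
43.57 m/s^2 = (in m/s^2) 43.57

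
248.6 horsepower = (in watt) 1.854e+05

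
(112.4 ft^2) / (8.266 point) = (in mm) 3.581e+06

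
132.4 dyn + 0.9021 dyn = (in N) 0.001333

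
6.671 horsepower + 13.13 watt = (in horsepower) 6.689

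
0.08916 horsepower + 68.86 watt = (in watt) 135.3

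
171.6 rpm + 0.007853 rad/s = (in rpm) 171.7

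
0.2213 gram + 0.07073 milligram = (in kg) 0.0002214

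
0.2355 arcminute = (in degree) 0.003925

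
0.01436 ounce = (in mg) 407.1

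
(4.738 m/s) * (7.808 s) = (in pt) 1.049e+05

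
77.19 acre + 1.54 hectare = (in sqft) 3.528e+06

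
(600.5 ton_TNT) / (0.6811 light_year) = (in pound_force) 8.766e-05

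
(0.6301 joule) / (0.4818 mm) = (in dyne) 1.308e+08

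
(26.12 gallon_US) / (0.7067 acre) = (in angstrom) 3.457e+05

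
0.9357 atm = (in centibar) 94.81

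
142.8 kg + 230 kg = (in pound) 821.9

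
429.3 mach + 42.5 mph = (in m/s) 1.462e+05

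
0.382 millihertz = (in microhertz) 382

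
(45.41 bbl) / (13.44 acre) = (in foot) 0.0004355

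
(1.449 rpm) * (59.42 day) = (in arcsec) 1.607e+11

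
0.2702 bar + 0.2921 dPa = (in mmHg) 202.7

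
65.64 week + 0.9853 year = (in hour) 1.966e+04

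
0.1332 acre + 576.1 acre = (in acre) 576.2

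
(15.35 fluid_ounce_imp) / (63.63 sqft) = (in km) 7.378e-08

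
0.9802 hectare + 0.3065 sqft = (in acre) 2.422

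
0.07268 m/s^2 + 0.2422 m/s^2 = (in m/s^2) 0.3149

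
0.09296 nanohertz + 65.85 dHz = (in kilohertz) 0.006585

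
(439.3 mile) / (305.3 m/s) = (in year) 7.343e-05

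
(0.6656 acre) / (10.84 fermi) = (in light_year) 26.26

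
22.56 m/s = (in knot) 43.85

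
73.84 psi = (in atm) 5.025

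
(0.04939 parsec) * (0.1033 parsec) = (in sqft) 5.229e+31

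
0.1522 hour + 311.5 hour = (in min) 1.87e+04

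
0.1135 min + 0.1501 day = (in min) 216.3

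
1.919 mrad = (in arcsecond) 395.8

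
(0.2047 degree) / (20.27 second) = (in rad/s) 0.0001763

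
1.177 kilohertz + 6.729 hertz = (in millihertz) 1.184e+06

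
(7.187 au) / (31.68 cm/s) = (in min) 5.656e+10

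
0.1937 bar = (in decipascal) 1.937e+05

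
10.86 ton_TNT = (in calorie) 1.086e+10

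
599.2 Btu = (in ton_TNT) 0.0001511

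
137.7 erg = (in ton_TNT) 3.291e-15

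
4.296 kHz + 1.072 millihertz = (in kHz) 4.296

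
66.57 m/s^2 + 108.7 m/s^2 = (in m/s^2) 175.3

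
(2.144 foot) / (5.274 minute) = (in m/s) 0.002065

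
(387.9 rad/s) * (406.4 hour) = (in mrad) 5.675e+11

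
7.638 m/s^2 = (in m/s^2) 7.638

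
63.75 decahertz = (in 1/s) 637.5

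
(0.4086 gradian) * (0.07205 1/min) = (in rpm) 7.36e-05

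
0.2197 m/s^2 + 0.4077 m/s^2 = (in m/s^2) 0.6274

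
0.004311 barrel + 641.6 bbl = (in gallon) 2.695e+04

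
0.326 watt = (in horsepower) 0.0004372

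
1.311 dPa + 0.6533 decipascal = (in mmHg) 0.001473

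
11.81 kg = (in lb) 26.04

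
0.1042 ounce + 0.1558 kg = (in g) 158.8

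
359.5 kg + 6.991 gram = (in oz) 1.268e+04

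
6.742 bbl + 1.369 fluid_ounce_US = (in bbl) 6.742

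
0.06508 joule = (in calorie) 0.01555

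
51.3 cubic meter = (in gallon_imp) 1.128e+04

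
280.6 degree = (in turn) 0.7794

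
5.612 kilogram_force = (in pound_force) 12.37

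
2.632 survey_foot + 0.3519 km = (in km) 0.3527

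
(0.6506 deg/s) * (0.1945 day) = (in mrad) 1.908e+05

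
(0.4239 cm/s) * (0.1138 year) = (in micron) 1.521e+10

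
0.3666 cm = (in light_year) 3.875e-19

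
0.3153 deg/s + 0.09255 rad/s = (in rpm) 0.9363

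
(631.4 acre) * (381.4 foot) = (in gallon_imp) 6.534e+10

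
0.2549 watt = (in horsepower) 0.0003418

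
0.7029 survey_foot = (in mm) 214.2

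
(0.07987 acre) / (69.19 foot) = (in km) 0.01533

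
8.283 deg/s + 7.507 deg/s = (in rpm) 2.632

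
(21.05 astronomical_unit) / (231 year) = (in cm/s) 4.323e+04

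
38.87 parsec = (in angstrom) 1.199e+28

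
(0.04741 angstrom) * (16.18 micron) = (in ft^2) 8.257e-16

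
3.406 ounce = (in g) 96.56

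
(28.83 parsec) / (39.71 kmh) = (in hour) 2.24e+13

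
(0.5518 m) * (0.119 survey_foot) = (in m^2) 0.02001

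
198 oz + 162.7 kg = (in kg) 168.3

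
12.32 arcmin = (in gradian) 0.2281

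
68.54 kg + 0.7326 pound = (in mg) 6.887e+07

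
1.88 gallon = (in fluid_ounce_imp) 250.5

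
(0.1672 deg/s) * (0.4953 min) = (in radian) 0.08672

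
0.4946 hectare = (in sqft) 5.324e+04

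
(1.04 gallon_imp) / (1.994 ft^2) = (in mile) 1.586e-05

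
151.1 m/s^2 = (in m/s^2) 151.1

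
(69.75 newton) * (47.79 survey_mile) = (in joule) 5.365e+06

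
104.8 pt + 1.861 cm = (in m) 0.05558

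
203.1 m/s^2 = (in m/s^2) 203.1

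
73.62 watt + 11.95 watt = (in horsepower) 0.1148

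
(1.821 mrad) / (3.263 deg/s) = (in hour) 8.882e-06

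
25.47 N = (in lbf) 5.726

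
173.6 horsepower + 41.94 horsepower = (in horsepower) 215.5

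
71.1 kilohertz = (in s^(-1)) 7.11e+04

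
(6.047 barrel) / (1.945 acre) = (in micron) 122.1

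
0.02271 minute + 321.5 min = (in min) 321.5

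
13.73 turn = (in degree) 4943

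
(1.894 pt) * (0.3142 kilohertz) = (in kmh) 0.7558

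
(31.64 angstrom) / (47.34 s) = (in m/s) 6.684e-11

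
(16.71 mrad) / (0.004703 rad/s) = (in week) 5.875e-06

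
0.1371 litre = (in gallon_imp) 0.03016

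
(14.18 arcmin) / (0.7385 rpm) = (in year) 1.691e-09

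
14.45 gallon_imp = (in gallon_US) 17.35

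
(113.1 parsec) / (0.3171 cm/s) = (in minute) 1.834e+19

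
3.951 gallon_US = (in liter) 14.96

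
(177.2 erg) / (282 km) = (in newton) 6.284e-11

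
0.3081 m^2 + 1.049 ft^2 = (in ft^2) 4.365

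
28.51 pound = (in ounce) 456.2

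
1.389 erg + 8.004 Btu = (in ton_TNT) 2.018e-06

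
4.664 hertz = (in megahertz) 4.664e-06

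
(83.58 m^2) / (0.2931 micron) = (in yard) 3.119e+08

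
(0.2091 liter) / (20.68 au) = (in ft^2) 7.275e-16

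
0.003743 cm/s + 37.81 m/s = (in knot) 73.5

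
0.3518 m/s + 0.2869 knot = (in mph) 1.117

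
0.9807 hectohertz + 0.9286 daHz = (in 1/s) 107.4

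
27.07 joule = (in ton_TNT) 6.47e-09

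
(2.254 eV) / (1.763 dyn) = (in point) 5.806e-11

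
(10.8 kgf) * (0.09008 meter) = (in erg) 9.541e+07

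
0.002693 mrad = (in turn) 4.286e-07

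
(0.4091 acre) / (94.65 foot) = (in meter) 57.39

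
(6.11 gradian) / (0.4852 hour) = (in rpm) 0.0005247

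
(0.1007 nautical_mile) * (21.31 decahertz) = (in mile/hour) 8.89e+04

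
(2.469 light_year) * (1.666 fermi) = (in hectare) 0.003892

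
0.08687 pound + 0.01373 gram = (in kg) 0.03942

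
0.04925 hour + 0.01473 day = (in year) 4.598e-05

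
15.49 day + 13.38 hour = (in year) 0.04397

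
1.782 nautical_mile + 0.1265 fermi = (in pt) 9.355e+06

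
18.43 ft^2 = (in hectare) 0.0001712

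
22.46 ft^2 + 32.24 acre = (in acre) 32.24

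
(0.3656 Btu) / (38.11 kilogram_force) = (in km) 0.001032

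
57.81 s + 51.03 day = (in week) 7.29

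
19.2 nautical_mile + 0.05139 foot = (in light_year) 3.759e-12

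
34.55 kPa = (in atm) 0.341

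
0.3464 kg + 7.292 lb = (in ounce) 128.9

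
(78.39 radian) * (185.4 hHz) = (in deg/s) 8.327e+07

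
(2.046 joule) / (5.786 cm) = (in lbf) 7.95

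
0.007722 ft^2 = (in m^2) 0.0007174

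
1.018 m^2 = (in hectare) 0.0001018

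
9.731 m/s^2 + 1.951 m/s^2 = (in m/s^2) 11.68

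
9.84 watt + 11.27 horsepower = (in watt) 8414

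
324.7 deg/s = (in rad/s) 5.667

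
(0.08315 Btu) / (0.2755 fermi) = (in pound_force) 7.159e+16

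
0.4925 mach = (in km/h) 603.7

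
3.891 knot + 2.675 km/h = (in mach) 0.008061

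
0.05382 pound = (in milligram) 2.441e+04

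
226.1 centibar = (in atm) 2.231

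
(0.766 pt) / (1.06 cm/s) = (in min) 0.0004249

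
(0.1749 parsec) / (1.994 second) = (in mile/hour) 6.054e+15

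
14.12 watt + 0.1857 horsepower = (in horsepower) 0.2046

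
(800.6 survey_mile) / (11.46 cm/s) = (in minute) 1.874e+05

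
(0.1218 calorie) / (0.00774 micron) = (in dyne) 6.584e+12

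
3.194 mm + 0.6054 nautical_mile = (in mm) 1.121e+06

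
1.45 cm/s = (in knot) 0.02819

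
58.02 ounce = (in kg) 1.645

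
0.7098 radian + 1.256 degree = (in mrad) 731.7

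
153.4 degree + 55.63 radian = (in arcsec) 1.203e+07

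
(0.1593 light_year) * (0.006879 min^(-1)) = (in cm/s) 1.728e+13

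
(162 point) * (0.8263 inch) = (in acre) 2.964e-07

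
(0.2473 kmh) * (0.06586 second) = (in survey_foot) 0.01484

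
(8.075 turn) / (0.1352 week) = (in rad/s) 0.0006205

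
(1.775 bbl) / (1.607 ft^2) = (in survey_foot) 6.202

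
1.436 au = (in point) 6.089e+14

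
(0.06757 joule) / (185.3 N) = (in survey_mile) 2.266e-07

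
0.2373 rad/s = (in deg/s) 13.6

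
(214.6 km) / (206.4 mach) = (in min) 0.05089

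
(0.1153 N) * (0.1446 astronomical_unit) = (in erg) 2.494e+16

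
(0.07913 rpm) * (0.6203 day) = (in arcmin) 1.527e+06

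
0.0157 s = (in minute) 0.0002617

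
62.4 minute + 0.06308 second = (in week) 0.006191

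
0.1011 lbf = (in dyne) 4.497e+04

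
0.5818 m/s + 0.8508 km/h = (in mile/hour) 1.83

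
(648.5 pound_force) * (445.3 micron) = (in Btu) 0.001218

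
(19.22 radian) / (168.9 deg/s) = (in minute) 0.1087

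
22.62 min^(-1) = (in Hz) 0.377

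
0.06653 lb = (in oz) 1.064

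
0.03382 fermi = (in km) 3.382e-20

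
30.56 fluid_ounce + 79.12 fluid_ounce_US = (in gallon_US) 0.8569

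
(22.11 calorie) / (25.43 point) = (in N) 1.031e+04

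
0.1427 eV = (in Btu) 2.167e-23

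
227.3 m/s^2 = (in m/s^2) 227.3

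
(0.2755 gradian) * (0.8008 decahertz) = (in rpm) 0.3309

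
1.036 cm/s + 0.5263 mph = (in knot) 0.4775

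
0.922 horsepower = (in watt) 687.5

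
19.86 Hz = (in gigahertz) 1.986e-08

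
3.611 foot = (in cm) 110.1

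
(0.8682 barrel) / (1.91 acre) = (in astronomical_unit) 1.194e-16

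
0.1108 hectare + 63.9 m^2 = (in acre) 0.2896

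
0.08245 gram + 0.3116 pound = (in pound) 0.3118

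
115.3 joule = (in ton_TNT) 2.756e-08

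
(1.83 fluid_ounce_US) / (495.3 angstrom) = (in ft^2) 1.176e+04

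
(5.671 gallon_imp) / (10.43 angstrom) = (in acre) 6108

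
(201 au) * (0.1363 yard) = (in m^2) 3.748e+12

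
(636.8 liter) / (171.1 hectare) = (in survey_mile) 2.313e-10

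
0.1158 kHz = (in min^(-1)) 6948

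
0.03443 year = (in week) 1.795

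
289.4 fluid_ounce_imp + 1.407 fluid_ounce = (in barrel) 0.05198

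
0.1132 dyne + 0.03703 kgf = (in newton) 0.3631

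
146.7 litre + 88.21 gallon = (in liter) 480.6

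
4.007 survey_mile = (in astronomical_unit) 4.311e-08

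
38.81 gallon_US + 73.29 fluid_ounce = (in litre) 149.1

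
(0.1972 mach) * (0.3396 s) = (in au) 1.524e-10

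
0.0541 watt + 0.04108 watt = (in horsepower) 0.0001276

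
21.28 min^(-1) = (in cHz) 35.47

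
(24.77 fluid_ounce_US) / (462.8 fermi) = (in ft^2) 1.704e+10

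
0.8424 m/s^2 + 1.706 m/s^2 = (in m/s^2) 2.548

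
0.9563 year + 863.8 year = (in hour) 7.575e+06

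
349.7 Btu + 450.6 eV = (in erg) 3.69e+12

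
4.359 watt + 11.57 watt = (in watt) 15.93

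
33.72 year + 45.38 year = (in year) 79.1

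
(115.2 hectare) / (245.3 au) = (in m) 3.139e-08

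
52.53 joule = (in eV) 3.279e+20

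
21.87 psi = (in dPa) 1.508e+06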